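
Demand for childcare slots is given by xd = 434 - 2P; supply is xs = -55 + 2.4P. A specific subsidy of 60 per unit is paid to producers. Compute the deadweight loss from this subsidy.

Pre-subsidy: 434 - 2P = -55 + 2.4P gives P* = 2445/22, x* = 2329/11.
With the subsidy, sellers receive Ps = Pb + 60 for each unit, where Pb is the price buyers pay.
Supply in terms of Pb becomes xs = -55 + 2.4(Pb + 60) = 89 + 2.4Pb. Setting this equal to demand: 434 - 2Pb = 89 + 2.4Pb, so Pb = 1725/22.
Sellers receive Ps = 1725/22 + 60 = 3045/22; x' = 434 − 2·(1725/22) = 3049/11.
The subsidy expands output by 3049/11 − 2329/11 = 720/11 past the efficient level; on those units the gap between marginal cost and willingness to pay runs from 0 up to 60.
DWL = ½ × 60 × 720/11 = 21600/11.

Deadweight loss = 21600/11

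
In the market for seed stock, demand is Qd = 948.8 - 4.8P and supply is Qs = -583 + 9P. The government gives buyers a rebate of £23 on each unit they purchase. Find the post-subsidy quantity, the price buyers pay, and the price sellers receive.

Pre-subsidy: 948.8 - 4.8P = -583 + 9P gives P* = 111, Q* = 416.
With the rebate, buyers effectively pay Pb = Ps − 23, where Ps is the price sellers receive.
Demand in terms of Ps becomes Qd = 948.8 − 4.8(Ps − 23) = 1059.2 - 4.8Ps. Setting this equal to supply: 1059.2 - 4.8Ps = -583 + 9Ps, so Ps = 119.
Buyers pay Pb = 119 − 23 = 96; Q' = -583 + 9·119 = 488.

Q' = 488; buyers pay £96; sellers receive £119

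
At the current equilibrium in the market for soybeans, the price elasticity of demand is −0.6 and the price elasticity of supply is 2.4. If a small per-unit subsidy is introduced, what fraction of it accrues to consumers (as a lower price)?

For a small subsidy around the equilibrium, the benefit split depends on the relative slopes, which at a point are proportional to the elasticities.
Buyer share = εs/(εs + |εd|) = 2.4/(2.4 + 0.6) = 0.8; seller share = |εd|/(εs + |εd|) = 0.2.

Consumer share = 0.8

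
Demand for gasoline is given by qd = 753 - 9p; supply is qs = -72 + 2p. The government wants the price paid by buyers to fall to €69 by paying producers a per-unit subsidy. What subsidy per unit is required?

Required subsidy s = €33 per unit

At a buyer price of 69, quantity demanded is 753 − 9·69 = 132.
Sellers supply 132 only when they receive ps with -72 + 2·ps = 132, i.e. ps = 102.
s = ps − pb = 102 − 69 = 33.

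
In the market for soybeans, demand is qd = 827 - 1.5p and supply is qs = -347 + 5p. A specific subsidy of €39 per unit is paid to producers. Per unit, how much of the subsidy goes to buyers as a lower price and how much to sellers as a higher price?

Pre-subsidy: 827 - 1.5p = -347 + 5p gives p* = 2348/13, q* = 7229/13.
With the subsidy, sellers receive ps = pb + 39 for each unit, where pb is the price buyers pay.
Supply in terms of pb becomes qs = -347 + 5(pb + 39) = -152 + 5pb. Setting this equal to demand: 827 - 1.5pb = -152 + 5pb, so pb = 1958/13.
Sellers receive ps = 1958/13 + 39 = 2465/13; q' = 827 − 1.5·(1958/13) = 7814/13.
Buyers' price falls by p* − pb = 2348/13 − 1958/13 = 30; sellers' price rises by ps − p* = 2465/13 − 2348/13 = 9.

Buyers gain €30 per unit; sellers gain €9 per unit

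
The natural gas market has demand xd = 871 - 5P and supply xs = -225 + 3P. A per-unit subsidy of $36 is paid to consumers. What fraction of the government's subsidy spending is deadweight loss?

DWL / government spending = 45/338

Pre-subsidy: 871 - 5P = -225 + 3P gives P* = 137, x* = 186.
With the rebate, buyers effectively pay Pb = Ps − 36, where Ps is the price sellers receive.
Demand in terms of Ps becomes xd = 871 − 5(Ps − 36) = 1051 - 5Ps. Setting this equal to supply: 1051 - 5Ps = -225 + 3Ps, so Ps = 159.5.
Buyers pay Pb = 159.5 − 36 = 123.5; x' = -225 + 3·159.5 = 253.5.
ΔCS = ½(186 + 253.5)(137 − 123.5) = 2966.625; ΔPS = ½(186 + 253.5)(159.5 − 137) = 4944.375.
Government spending = 36 × 253.5 = 9126.
DWL = ½ × 36 × (253.5 − 186) = 1215; fraction = 1215 / 9126 = 45/338.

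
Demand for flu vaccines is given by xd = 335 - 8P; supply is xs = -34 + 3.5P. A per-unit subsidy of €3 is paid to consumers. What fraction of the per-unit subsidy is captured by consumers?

Pre-subsidy: 335 - 8P = -34 + 3.5P gives P* = 738/23, x* = 1801/23.
With the rebate, buyers effectively pay Pb = Ps − 3, where Ps is the price sellers receive.
Demand in terms of Ps becomes xd = 335 − 8(Ps − 3) = 359 - 8Ps. Setting this equal to supply: 359 - 8Ps = -34 + 3.5Ps, so Ps = 786/23.
Buyers pay Pb = 786/23 − 3 = 717/23; x' = -34 + 3.5·(786/23) = 1969/23.
Buyers' price falls by P* − Pb = 738/23 − 717/23 = 21/23; sellers' price rises by Ps − P* = 786/23 − 738/23 = 48/23.
So consumers capture (21/23)/3 = 7/23 of each unit of subsidy.

Consumer share = 7/23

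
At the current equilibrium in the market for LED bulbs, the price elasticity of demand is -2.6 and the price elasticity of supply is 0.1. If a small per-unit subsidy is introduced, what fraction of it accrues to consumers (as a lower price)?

Consumer share = 1/27

For a small subsidy around the equilibrium, the benefit split depends on the relative slopes, which at a point are proportional to the elasticities.
Buyer share = εs/(εs + |εd|) = 0.1/(0.1 + 2.6) = 1/27; seller share = |εd|/(εs + |εd|) = 26/27.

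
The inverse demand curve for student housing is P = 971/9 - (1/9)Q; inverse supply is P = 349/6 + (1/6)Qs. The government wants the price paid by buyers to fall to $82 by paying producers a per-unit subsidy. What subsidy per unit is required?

Required subsidy s = $15 per unit

At a buyer price of 82, quantity demanded is 971 − 9·82 = 233.
Sellers supply 233 only when they receive Ps = 349/6 + (1/6)·233 = 97.
s = Ps − Pb = 97 − 82 = 15.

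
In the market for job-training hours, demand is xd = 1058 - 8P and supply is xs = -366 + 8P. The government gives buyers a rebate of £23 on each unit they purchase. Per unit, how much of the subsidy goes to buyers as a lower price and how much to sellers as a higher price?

Pre-subsidy: 1058 - 8P = -366 + 8P gives P* = 89, x* = 346.
With the rebate, buyers effectively pay Pb = Ps − 23, where Ps is the price sellers receive.
Demand in terms of Ps becomes xd = 1058 − 8(Ps − 23) = 1242 - 8Ps. Setting this equal to supply: 1242 - 8Ps = -366 + 8Ps, so Ps = 100.5.
Buyers pay Pb = 100.5 − 23 = 77.5; x' = -366 + 8·100.5 = 438.
Buyers' price falls by P* − Pb = 89 − 77.5 = 11.5; sellers' price rises by Ps − P* = 100.5 − 89 = 11.5.

Buyers gain £11.5 per unit; sellers gain £11.5 per unit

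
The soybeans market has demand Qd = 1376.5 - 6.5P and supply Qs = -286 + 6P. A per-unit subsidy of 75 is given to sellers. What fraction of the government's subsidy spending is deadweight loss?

Pre-subsidy: 1376.5 - 6.5P = -286 + 6P gives P* = 133, Q* = 512.
With the subsidy, sellers receive Ps = Pb + 75 for each unit, where Pb is the price buyers pay.
Supply in terms of Pb becomes Qs = -286 + 6(Pb + 75) = 164 + 6Pb. Setting this equal to demand: 1376.5 - 6.5Pb = 164 + 6Pb, so Pb = 97.
Sellers receive Ps = 97 + 75 = 172; Q' = 1376.5 − 6.5·97 = 746.
ΔCS = ½(512 + 746)(133 − 97) = 22644; ΔPS = ½(512 + 746)(172 − 133) = 24531.
Government spending = 75 × 746 = 55950.
DWL = ½ × 75 × (746 − 512) = 8775; fraction = 8775 / 55950 = 117/746.

DWL / government spending = 117/746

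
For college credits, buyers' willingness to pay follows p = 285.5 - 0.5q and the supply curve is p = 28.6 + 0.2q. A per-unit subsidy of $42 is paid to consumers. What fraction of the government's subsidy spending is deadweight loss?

Pre-subsidy: 285.5 - 0.5q = 28.6 + 0.2q gives q* = 367 and p* = 102.
With the rebate, buyers effectively pay pb = ps − 42, where ps is the price sellers receive.
On the curves, pb = 285.5 - 0.5q and ps = 28.6 + 0.2q; the wedge ps − pb = 42 gives 28.6 + 0.2q − (285.5 - 0.5q) = 42, so q' = 427.
Then pb = 285.5 − 0.5·427 = 72 and ps = 28.6 + 0.2·427 = 114.
ΔCS = ½(367 + 427)(102 − 72) = 11910; ΔPS = ½(367 + 427)(114 − 102) = 4764.
Government spending = 42 × 427 = 17934.
DWL = ½ × 42 × (427 − 367) = 1260; fraction = 1260 / 17934 = 30/427.

DWL / government spending = 30/427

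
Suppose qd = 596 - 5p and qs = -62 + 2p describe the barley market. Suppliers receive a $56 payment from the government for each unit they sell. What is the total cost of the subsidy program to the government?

Government cost = $11536

Pre-subsidy: 596 - 5p = -62 + 2p gives p* = 94, q* = 126.
With the subsidy, sellers receive ps = pb + 56 for each unit, where pb is the price buyers pay.
Supply in terms of pb becomes qs = -62 + 2(pb + 56) = 50 + 2pb. Setting this equal to demand: 596 - 5pb = 50 + 2pb, so pb = 78.
Sellers receive ps = 78 + 56 = 134; q' = 596 − 5·78 = 206.
Government outlay = subsidy × quantity = 56 × 206 = 11536.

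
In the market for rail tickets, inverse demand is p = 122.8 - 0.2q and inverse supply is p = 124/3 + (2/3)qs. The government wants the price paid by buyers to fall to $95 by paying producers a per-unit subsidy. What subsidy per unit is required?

Required subsidy s = $39 per unit

At a buyer price of 95, quantity demanded is 614 − 5·95 = 139.
Sellers supply 139 only when they receive ps = 124/3 + (2/3)·139 = 134.
s = ps − pb = 134 − 95 = 39.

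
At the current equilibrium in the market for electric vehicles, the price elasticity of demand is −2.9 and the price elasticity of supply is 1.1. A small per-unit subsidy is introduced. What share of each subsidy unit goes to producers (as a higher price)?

Producer share = 0.725

For a small subsidy around the equilibrium, the benefit split depends on the relative slopes, which at a point are proportional to the elasticities.
Buyer share = εs/(εs + |εd|) = 1.1/(1.1 + 2.9) = 0.275; seller share = |εd|/(εs + |εd|) = 0.725.
So producers capture 0.725 of the subsidy.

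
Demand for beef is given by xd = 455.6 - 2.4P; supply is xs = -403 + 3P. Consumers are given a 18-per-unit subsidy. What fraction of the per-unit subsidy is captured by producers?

Producer share = 4/9

Pre-subsidy: 455.6 - 2.4P = -403 + 3P gives P* = 159, x* = 74.
With the rebate, buyers effectively pay Pb = Ps − 18, where Ps is the price sellers receive.
Demand in terms of Ps becomes xd = 455.6 − 2.4(Ps − 18) = 498.8 - 2.4Ps. Setting this equal to supply: 498.8 - 2.4Ps = -403 + 3Ps, so Ps = 167.
Buyers pay Pb = 167 − 18 = 149; x' = -403 + 3·167 = 98.
Buyers' price falls by P* − Pb = 159 − 149 = 10; sellers' price rises by Ps − P* = 167 − 159 = 8.
So producers capture 8/18 = 4/9 of each unit of subsidy.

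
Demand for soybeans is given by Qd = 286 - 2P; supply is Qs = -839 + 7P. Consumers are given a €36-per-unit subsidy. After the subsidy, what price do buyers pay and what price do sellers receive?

Pre-subsidy: 286 - 2P = -839 + 7P gives P* = 125, Q* = 36.
With the rebate, buyers effectively pay Pb = Ps − 36, where Ps is the price sellers receive.
Demand in terms of Ps becomes Qd = 286 − 2(Ps − 36) = 358 - 2Ps. Setting this equal to supply: 358 - 2Ps = -839 + 7Ps, so Ps = 133.
Buyers pay Pb = 133 − 36 = 97; Q' = -839 + 7·133 = 92.

Buyers pay €97; sellers receive €133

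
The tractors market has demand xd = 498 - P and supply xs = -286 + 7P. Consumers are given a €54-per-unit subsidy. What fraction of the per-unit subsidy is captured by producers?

Producer share = 0.125

Pre-subsidy: 498 - P = -286 + 7P gives P* = 98, x* = 400.
With the rebate, buyers effectively pay Pb = Ps − 54, where Ps is the price sellers receive.
Demand in terms of Ps becomes xd = 498 − 1(Ps − 54) = 552 - Ps. Setting this equal to supply: 552 - Ps = -286 + 7Ps, so Ps = 104.75.
Buyers pay Pb = 104.75 − 54 = 50.75; x' = -286 + 7·104.75 = 447.25.
Buyers' price falls by P* − Pb = 98 − 50.75 = 47.25; sellers' price rises by Ps − P* = 104.75 − 98 = 6.75.
So producers capture 6.75/54 = 0.125 of each unit of subsidy.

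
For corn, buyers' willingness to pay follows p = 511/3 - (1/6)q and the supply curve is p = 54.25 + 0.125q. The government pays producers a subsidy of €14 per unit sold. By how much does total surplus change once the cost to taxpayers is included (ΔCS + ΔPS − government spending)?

Pre-subsidy: 511/3 - (1/6)q = 54.25 + 0.125q gives q* = 398 and p* = 104.
With the subsidy, sellers receive ps = pb + 14 for each unit, where pb is the price buyers pay.
On the curves, pb = 511/3 - (1/6)q and ps = 54.25 + 0.125q; the wedge ps − pb = 14 gives 54.25 + 0.125q − (511/3 - (1/6)q) = 14, so q' = 446.
Then pb = 511/3 − (1/6)·446 = 96 and ps = 54.25 + 0.125·446 = 110.
ΔCS = ½(398 + 446)(104 − 96) = 3376; ΔPS = ½(398 + 446)(110 − 104) = 2532.
Government spending = 14 × 446 = 6244.
Net change = 3376 + 2532 − 6244 = -336. The loss equals the DWL triangle ½·14·48.

Net change in total surplus = -€336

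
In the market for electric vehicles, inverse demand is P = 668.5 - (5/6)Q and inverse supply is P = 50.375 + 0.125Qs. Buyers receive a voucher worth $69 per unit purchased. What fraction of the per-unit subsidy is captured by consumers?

Pre-subsidy: 668.5 - (5/6)Q = 50.375 + 0.125Q gives Q* = 645 and P* = 131.
With the rebate, buyers effectively pay Pb = Ps − 69, where Ps is the price sellers receive.
On the curves, Pb = 668.5 - (5/6)Q and Ps = 50.375 + 0.125Q; the wedge Ps − Pb = 69 gives 50.375 + 0.125Q − (668.5 - (5/6)Q) = 69, so Q' = 717.
Then Pb = 668.5 − (5/6)·717 = 71 and Ps = 50.375 + 0.125·717 = 140.
Buyers' price falls by P* − Pb = 131 − 71 = 60; sellers' price rises by Ps − P* = 140 − 131 = 9.
So consumers capture 60/69 = 20/23 of each unit of subsidy.

Consumer share = 20/23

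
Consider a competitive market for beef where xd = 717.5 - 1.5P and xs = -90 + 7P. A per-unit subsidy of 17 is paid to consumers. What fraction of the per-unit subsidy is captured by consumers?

Consumer share = 14/17

Pre-subsidy: 717.5 - 1.5P = -90 + 7P gives P* = 95, x* = 575.
With the rebate, buyers effectively pay Pb = Ps − 17, where Ps is the price sellers receive.
Demand in terms of Ps becomes xd = 717.5 − 1.5(Ps − 17) = 743 - 1.5Ps. Setting this equal to supply: 743 - 1.5Ps = -90 + 7Ps, so Ps = 98.
Buyers pay Pb = 98 − 17 = 81; x' = -90 + 7·98 = 596.
Buyers' price falls by P* − Pb = 95 − 81 = 14; sellers' price rises by Ps − P* = 98 − 95 = 3.
So consumers capture 14/17 = 14/17 of each unit of subsidy.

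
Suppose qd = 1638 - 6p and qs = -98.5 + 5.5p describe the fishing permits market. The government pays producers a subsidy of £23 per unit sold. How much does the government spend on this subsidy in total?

Pre-subsidy: 1638 - 6p = -98.5 + 5.5p gives p* = 151, q* = 732.
With the subsidy, sellers receive ps = pb + 23 for each unit, where pb is the price buyers pay.
Supply in terms of pb becomes qs = -98.5 + 5.5(pb + 23) = 28 + 5.5pb. Setting this equal to demand: 1638 - 6pb = 28 + 5.5pb, so pb = 140.
Sellers receive ps = 140 + 23 = 163; q' = 1638 − 6·140 = 798.
Government outlay = subsidy × quantity = 23 × 798 = 18354.

Government cost = £18354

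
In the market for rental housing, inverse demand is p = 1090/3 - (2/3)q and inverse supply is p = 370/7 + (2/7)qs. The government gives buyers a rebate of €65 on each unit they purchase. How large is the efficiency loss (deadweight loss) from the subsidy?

Pre-subsidy: 1090/3 - (2/3)q = 370/7 + (2/7)q gives q* = 326 and p* = 146.
With the rebate, buyers effectively pay pb = ps − 65, where ps is the price sellers receive.
On the curves, pb = 1090/3 - (2/3)q and ps = 370/7 + (2/7)q; the wedge ps − pb = 65 gives 370/7 + (2/7)q − (1090/3 - (2/3)q) = 65, so q' = 394.25.
Then pb = 1090/3 − (2/3)·394.25 = 100.5 and ps = 370/7 + (2/7)·394.25 = 165.5.
The subsidy expands output by 394.25 − 326 = 68.25 past the efficient level; on those units the gap between marginal cost and willingness to pay runs from 0 up to 65.
DWL = ½ × 65 × 68.25 = 2218.125.

Deadweight loss = €2218.125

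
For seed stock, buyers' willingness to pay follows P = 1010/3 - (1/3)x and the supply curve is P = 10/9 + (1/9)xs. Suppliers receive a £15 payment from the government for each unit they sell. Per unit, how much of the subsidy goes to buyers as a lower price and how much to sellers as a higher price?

Pre-subsidy: 1010/3 - (1/3)x = 10/9 + (1/9)x gives x* = 755 and P* = 85.
With the subsidy, sellers receive Ps = Pb + 15 for each unit, where Pb is the price buyers pay.
On the curves, Pb = 1010/3 - (1/3)x and Ps = 10/9 + (1/9)x; the wedge Ps − Pb = 15 gives 10/9 + (1/9)x − (1010/3 - (1/3)x) = 15, so x' = 788.75.
Then Pb = 1010/3 − (1/3)·788.75 = 73.75 and Ps = 10/9 + (1/9)·788.75 = 88.75.
Buyers' price falls by P* − Pb = 85 − 73.75 = 11.25; sellers' price rises by Ps − P* = 88.75 − 85 = 3.75.

Buyers gain £11.25 per unit; sellers gain £3.75 per unit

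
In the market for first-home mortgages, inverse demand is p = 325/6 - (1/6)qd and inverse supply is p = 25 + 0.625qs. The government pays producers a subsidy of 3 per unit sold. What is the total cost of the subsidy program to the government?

Pre-subsidy: 325/6 - (1/6)q = 25 + 0.625q gives q* = 700/19 and p* = 1825/38.
With the subsidy, sellers receive ps = pb + 3 for each unit, where pb is the price buyers pay.
On the curves, pb = 325/6 - (1/6)q and ps = 25 + 0.625q; the wedge ps − pb = 3 gives 25 + 0.625q − (325/6 - (1/6)q) = 3, so q' = 772/19.
Then pb = 325/6 − (1/6)·(772/19) = 1801/38 and ps = 25 + 0.625·(772/19) = 1915/38.
Government outlay = subsidy × quantity = 3 × 772/19 = 2316/19.

Government cost = 2316/19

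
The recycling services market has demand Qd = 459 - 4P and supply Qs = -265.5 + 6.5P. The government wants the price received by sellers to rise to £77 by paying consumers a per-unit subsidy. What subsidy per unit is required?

At a seller price of 77, quantity supplied is -265.5 + 6.5·77 = 235.
Buyers absorb 235 only when they pay Pb with 459 − 4·Pb = 235, i.e. Pb = 56.
s = Ps − Pb = 77 − 56 = 21.

Required subsidy s = £21 per unit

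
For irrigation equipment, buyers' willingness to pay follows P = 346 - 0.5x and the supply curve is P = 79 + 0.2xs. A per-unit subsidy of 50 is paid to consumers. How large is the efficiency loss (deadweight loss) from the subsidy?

Deadweight loss = 12500/7

Pre-subsidy: 346 - 0.5x = 79 + 0.2x gives x* = 2670/7 and P* = 1087/7.
With the rebate, buyers effectively pay Pb = Ps − 50, where Ps is the price sellers receive.
On the curves, Pb = 346 - 0.5x and Ps = 79 + 0.2x; the wedge Ps − Pb = 50 gives 79 + 0.2x − (346 - 0.5x) = 50, so x' = 3170/7.
Then Pb = 346 − 0.5·(3170/7) = 837/7 and Ps = 79 + 0.2·(3170/7) = 1187/7.
The subsidy expands output by 3170/7 − 2670/7 = 500/7 past the efficient level; on those units the gap between marginal cost and willingness to pay runs from 0 up to 50.
DWL = ½ × 50 × 500/7 = 12500/7.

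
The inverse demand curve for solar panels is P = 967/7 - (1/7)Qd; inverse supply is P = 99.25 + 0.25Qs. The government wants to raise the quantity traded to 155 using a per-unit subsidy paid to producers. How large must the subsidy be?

At Q = 155, from the demand curve buyers pay Pb = 967/7 − (1/7)·155 = 116; from the supply curve sellers need Ps = 99.25 + 0.25·155 = 138.
The subsidy must fill the gap: s = Ps − Pb = 138 − 116 = 22.

Required subsidy s = 22 per unit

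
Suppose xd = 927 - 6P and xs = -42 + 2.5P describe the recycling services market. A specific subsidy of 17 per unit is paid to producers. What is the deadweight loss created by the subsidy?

Deadweight loss = 255

Pre-subsidy: 927 - 6P = -42 + 2.5P gives P* = 114, x* = 243.
With the subsidy, sellers receive Ps = Pb + 17 for each unit, where Pb is the price buyers pay.
Supply in terms of Pb becomes xs = -42 + 2.5(Pb + 17) = 0.5 + 2.5Pb. Setting this equal to demand: 927 - 6Pb = 0.5 + 2.5Pb, so Pb = 109.
Sellers receive Ps = 109 + 17 = 126; x' = 927 − 6·109 = 273.
The subsidy expands output by 273 − 243 = 30 past the efficient level; on those units the gap between marginal cost and willingness to pay runs from 0 up to 17.
DWL = ½ × 17 × 30 = 255.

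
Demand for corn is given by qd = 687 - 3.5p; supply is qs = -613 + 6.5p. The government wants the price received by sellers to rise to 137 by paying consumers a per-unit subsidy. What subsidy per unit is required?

At a seller price of 137, quantity supplied is -613 + 6.5·137 = 277.5.
Buyers absorb 277.5 only when they pay pb with 687 − 3.5·pb = 277.5, i.e. pb = 117.
s = ps − pb = 137 − 117 = 20.

Required subsidy s = 20 per unit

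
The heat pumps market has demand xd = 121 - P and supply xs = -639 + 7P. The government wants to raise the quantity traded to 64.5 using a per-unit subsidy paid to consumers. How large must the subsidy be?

Required subsidy s = 44 per unit

At x = 64.5, invert demand for the buyer price: Pb = (121 − 64.5)/1 = 56.5; invert supply for the seller price: Ps = (64.5 − (-639))/7 = 100.5.
The subsidy must fill the gap: s = Ps − Pb = 100.5 − 56.5 = 44.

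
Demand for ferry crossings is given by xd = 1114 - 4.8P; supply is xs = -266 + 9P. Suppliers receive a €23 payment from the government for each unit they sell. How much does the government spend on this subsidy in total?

Pre-subsidy: 1114 - 4.8P = -266 + 9P gives P* = 100, x* = 634.
With the subsidy, sellers receive Ps = Pb + 23 for each unit, where Pb is the price buyers pay.
Supply in terms of Pb becomes xs = -266 + 9(Pb + 23) = -59 + 9Pb. Setting this equal to demand: 1114 - 4.8Pb = -59 + 9Pb, so Pb = 85.
Sellers receive Ps = 85 + 23 = 108; x' = 1114 − 4.8·85 = 706.
Government outlay = subsidy × quantity = 23 × 706 = 16238.

Government cost = €16238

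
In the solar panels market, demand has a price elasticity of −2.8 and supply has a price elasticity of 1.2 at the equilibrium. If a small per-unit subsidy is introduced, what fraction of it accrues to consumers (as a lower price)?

For a small subsidy around the equilibrium, the benefit split depends on the relative slopes, which at a point are proportional to the elasticities.
Buyer share = εs/(εs + |εd|) = 1.2/(1.2 + 2.8) = 0.3; seller share = |εd|/(εs + |εd|) = 0.7.

Consumer share = 0.3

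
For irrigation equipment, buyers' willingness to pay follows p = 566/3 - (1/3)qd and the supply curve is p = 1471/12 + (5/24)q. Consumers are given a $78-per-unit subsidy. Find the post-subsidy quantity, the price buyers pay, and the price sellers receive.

q' = 266; buyers pay $100; sellers receive $178

Pre-subsidy: 566/3 - (1/3)q = 1471/12 + (5/24)q gives q* = 122 and p* = 148.
With the rebate, buyers effectively pay pb = ps − 78, where ps is the price sellers receive.
On the curves, pb = 566/3 - (1/3)q and ps = 1471/12 + (5/24)q; the wedge ps − pb = 78 gives 1471/12 + (5/24)q − (566/3 - (1/3)q) = 78, so q' = 266.
Then pb = 566/3 − (1/3)·266 = 100 and ps = 1471/12 + (5/24)·266 = 178.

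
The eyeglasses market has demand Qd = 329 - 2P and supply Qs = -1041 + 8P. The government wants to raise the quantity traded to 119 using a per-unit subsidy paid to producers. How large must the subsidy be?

Required subsidy s = 40 per unit

At Q = 119, invert demand for the buyer price: Pb = (329 − 119)/2 = 105; invert supply for the seller price: Ps = (119 − (-1041))/8 = 145.
The subsidy must fill the gap: s = Ps − Pb = 145 − 105 = 40.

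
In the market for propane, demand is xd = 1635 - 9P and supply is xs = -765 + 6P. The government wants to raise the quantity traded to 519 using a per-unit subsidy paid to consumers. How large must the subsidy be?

Required subsidy s = 90 per unit

At x = 519, invert demand for the buyer price: Pb = (1635 − 519)/9 = 124; invert supply for the seller price: Ps = (519 − (-765))/6 = 214.
The subsidy must fill the gap: s = Ps − Pb = 214 − 124 = 90.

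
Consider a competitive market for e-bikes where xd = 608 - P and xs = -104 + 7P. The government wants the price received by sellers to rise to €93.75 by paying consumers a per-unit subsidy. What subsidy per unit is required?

At a seller price of 93.75, quantity supplied is -104 + 7·93.75 = 552.25.
Buyers absorb 552.25 only when they pay Pb with 608 − 1·Pb = 552.25, i.e. Pb = 55.75.
s = Ps − Pb = 93.75 − 55.75 = 38.

Required subsidy s = €38 per unit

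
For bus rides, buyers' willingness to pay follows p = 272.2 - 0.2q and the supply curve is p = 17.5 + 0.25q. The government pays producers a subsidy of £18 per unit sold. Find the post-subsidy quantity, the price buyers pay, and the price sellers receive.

q' = 606; buyers pay £151; sellers receive £169

Pre-subsidy: 272.2 - 0.2q = 17.5 + 0.25q gives q* = 566 and p* = 159.
With the subsidy, sellers receive ps = pb + 18 for each unit, where pb is the price buyers pay.
On the curves, pb = 272.2 - 0.2q and ps = 17.5 + 0.25q; the wedge ps − pb = 18 gives 17.5 + 0.25q − (272.2 - 0.2q) = 18, so q' = 606.
Then pb = 272.2 − 0.2·606 = 151 and ps = 17.5 + 0.25·606 = 169.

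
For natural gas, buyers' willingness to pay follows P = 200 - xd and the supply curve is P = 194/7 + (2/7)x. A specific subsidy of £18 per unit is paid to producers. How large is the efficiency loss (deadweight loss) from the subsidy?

Deadweight loss = £126

Pre-subsidy: 200 - x = 194/7 + (2/7)x gives x* = 134 and P* = 66.
With the subsidy, sellers receive Ps = Pb + 18 for each unit, where Pb is the price buyers pay.
On the curves, Pb = 200 - x and Ps = 194/7 + (2/7)x; the wedge Ps − Pb = 18 gives 194/7 + (2/7)x − (200 - x) = 18, so x' = 148.
Then Pb = 200 − 1·148 = 52 and Ps = 194/7 + (2/7)·148 = 70.
The subsidy expands output by 148 − 134 = 14 past the efficient level; on those units the gap between marginal cost and willingness to pay runs from 0 up to 18.
DWL = ½ × 18 × 14 = 126.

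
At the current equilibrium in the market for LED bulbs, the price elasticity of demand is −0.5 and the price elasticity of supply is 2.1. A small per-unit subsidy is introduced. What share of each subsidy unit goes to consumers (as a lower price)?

For a small subsidy around the equilibrium, the benefit split depends on the relative slopes, which at a point are proportional to the elasticities.
Buyer share = εs/(εs + |εd|) = 2.1/(2.1 + 0.5) = 21/26; seller share = |εd|/(εs + |εd|) = 5/26.

Consumer share = 21/26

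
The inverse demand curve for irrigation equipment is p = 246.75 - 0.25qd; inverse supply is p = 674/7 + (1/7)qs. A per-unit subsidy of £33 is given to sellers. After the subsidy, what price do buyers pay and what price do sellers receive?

Pre-subsidy: 246.75 - 0.25q = 674/7 + (1/7)q gives q* = 383 and p* = 151.
With the subsidy, sellers receive ps = pb + 33 for each unit, where pb is the price buyers pay.
On the curves, pb = 246.75 - 0.25q and ps = 674/7 + (1/7)q; the wedge ps − pb = 33 gives 674/7 + (1/7)q − (246.75 - 0.25q) = 33, so q' = 467.
Then pb = 246.75 − 0.25·467 = 130 and ps = 674/7 + (1/7)·467 = 163.

Buyers pay £130; sellers receive £163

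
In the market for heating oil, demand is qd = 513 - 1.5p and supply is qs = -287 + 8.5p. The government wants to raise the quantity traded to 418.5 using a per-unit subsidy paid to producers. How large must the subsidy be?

At q = 418.5, invert demand for the buyer price: pb = (513 − 418.5)/1.5 = 63; invert supply for the seller price: ps = (418.5 − (-287))/8.5 = 83.
The subsidy must fill the gap: s = ps − pb = 83 − 63 = 20.

Required subsidy s = 20 per unit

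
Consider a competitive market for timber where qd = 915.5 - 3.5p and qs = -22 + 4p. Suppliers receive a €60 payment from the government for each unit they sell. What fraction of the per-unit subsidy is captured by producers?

Producer share = 7/15

Pre-subsidy: 915.5 - 3.5p = -22 + 4p gives p* = 125, q* = 478.
With the subsidy, sellers receive ps = pb + 60 for each unit, where pb is the price buyers pay.
Supply in terms of pb becomes qs = -22 + 4(pb + 60) = 218 + 4pb. Setting this equal to demand: 915.5 - 3.5pb = 218 + 4pb, so pb = 93.
Sellers receive ps = 93 + 60 = 153; q' = 915.5 − 3.5·93 = 590.
Buyers' price falls by p* − pb = 125 − 93 = 32; sellers' price rises by ps − p* = 153 − 125 = 28.
So producers capture 28/60 = 7/15 of each unit of subsidy.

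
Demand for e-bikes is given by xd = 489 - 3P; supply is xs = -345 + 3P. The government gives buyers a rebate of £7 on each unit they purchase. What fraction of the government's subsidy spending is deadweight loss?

DWL / government spending = 7/110

Pre-subsidy: 489 - 3P = -345 + 3P gives P* = 139, x* = 72.
With the rebate, buyers effectively pay Pb = Ps − 7, where Ps is the price sellers receive.
Demand in terms of Ps becomes xd = 489 − 3(Ps − 7) = 510 - 3Ps. Setting this equal to supply: 510 - 3Ps = -345 + 3Ps, so Ps = 142.5.
Buyers pay Pb = 142.5 − 7 = 135.5; x' = -345 + 3·142.5 = 82.5.
ΔCS = ½(72 + 82.5)(139 − 135.5) = 270.375; ΔPS = ½(72 + 82.5)(142.5 − 139) = 270.375.
Government spending = 7 × 82.5 = 577.5.
DWL = ½ × 7 × (82.5 − 72) = 36.75; fraction = 36.75 / 577.5 = 7/110.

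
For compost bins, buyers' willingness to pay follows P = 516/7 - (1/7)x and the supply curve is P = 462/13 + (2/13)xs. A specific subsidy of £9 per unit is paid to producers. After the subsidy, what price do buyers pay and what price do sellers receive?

Pre-subsidy: 516/7 - (1/7)x = 462/13 + (2/13)x gives x* = 386/3 and P* = 166/3.
With the subsidy, sellers receive Ps = Pb + 9 for each unit, where Pb is the price buyers pay.
On the curves, Pb = 516/7 - (1/7)x and Ps = 462/13 + (2/13)x; the wedge Ps − Pb = 9 gives 462/13 + (2/13)x − (516/7 - (1/7)x) = 9, so x' = 159.
Then Pb = 516/7 − (1/7)·159 = 51 and Ps = 462/13 + (2/13)·159 = 60.

Buyers pay £51; sellers receive £60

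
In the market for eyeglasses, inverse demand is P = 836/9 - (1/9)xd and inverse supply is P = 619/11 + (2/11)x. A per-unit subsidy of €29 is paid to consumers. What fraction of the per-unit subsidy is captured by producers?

Producer share = 18/29

Pre-subsidy: 836/9 - (1/9)x = 619/11 + (2/11)x gives x* = 125 and P* = 79.
With the rebate, buyers effectively pay Pb = Ps − 29, where Ps is the price sellers receive.
On the curves, Pb = 836/9 - (1/9)x and Ps = 619/11 + (2/11)x; the wedge Ps − Pb = 29 gives 619/11 + (2/11)x − (836/9 - (1/9)x) = 29, so x' = 224.
Then Pb = 836/9 − (1/9)·224 = 68 and Ps = 619/11 + (2/11)·224 = 97.
Buyers' price falls by P* − Pb = 79 − 68 = 11; sellers' price rises by Ps − P* = 97 − 79 = 18.
So producers capture 18/29 = 18/29 of each unit of subsidy.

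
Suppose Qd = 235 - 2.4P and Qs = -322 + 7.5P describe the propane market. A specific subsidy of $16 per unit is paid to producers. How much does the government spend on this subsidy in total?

Government cost = 68144/33

Pre-subsidy: 235 - 2.4P = -322 + 7.5P gives P* = 5570/99, Q* = 3299/33.
With the subsidy, sellers receive Ps = Pb + 16 for each unit, where Pb is the price buyers pay.
Supply in terms of Pb becomes Qs = -322 + 7.5(Pb + 16) = -202 + 7.5Pb. Setting this equal to demand: 235 - 2.4Pb = -202 + 7.5Pb, so Pb = 4370/99.
Sellers receive Ps = 4370/99 + 16 = 5954/99; Q' = 235 − 2.4·(4370/99) = 4259/33.
Government outlay = subsidy × quantity = 16 × 4259/33 = 68144/33.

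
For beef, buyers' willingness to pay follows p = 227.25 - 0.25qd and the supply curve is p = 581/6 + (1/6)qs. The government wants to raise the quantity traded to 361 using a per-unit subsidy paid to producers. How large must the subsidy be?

At q = 361, from the demand curve buyers pay pb = 227.25 − 0.25·361 = 137; from the supply curve sellers need ps = 581/6 + (1/6)·361 = 157.
The subsidy must fill the gap: s = ps − pb = 157 − 137 = 20.

Required subsidy s = 20 per unit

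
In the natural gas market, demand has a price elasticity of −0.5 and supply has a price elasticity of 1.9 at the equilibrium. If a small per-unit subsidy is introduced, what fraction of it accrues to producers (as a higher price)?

For a small subsidy around the equilibrium, the benefit split depends on the relative slopes, which at a point are proportional to the elasticities.
Buyer share = εs/(εs + |εd|) = 1.9/(1.9 + 0.5) = 19/24; seller share = |εd|/(εs + |εd|) = 5/24.
So producers capture 5/24 of the subsidy.

Producer share = 5/24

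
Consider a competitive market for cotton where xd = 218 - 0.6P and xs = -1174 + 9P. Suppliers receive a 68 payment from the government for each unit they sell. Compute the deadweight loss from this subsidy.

Deadweight loss = 1300.5

Pre-subsidy: 218 - 0.6P = -1174 + 9P gives P* = 145, x* = 131.
With the subsidy, sellers receive Ps = Pb + 68 for each unit, where Pb is the price buyers pay.
Supply in terms of Pb becomes xs = -1174 + 9(Pb + 68) = -562 + 9Pb. Setting this equal to demand: 218 - 0.6Pb = -562 + 9Pb, so Pb = 81.25.
Sellers receive Ps = 81.25 + 68 = 149.25; x' = 218 − 0.6·81.25 = 169.25.
The subsidy expands output by 169.25 − 131 = 38.25 past the efficient level; on those units the gap between marginal cost and willingness to pay runs from 0 up to 68.
DWL = ½ × 68 × 38.25 = 1300.5.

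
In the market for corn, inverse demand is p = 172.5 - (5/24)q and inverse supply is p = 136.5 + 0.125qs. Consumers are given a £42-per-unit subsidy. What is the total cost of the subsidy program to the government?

Government cost = £9828

Pre-subsidy: 172.5 - (5/24)q = 136.5 + 0.125q gives q* = 108 and p* = 150.
With the rebate, buyers effectively pay pb = ps − 42, where ps is the price sellers receive.
On the curves, pb = 172.5 - (5/24)q and ps = 136.5 + 0.125q; the wedge ps − pb = 42 gives 136.5 + 0.125q − (172.5 - (5/24)q) = 42, so q' = 234.
Then pb = 172.5 − (5/24)·234 = 123.75 and ps = 136.5 + 0.125·234 = 165.75.
Government outlay = subsidy × quantity = 42 × 234 = 9828.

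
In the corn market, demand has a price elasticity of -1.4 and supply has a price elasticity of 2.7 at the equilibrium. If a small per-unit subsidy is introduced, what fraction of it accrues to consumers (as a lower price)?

Consumer share = 27/41

For a small subsidy around the equilibrium, the benefit split depends on the relative slopes, which at a point are proportional to the elasticities.
Buyer share = εs/(εs + |εd|) = 2.7/(2.7 + 1.4) = 27/41; seller share = |εd|/(εs + |εd|) = 14/41.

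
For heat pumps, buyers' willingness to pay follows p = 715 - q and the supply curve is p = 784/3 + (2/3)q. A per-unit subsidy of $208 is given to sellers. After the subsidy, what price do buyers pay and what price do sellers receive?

Buyers pay $318; sellers receive $526

Pre-subsidy: 715 - q = 784/3 + (2/3)q gives q* = 272.2 and p* = 442.8.
With the subsidy, sellers receive ps = pb + 208 for each unit, where pb is the price buyers pay.
On the curves, pb = 715 - q and ps = 784/3 + (2/3)q; the wedge ps − pb = 208 gives 784/3 + (2/3)q − (715 - q) = 208, so q' = 397.
Then pb = 715 − 1·397 = 318 and ps = 784/3 + (2/3)·397 = 526.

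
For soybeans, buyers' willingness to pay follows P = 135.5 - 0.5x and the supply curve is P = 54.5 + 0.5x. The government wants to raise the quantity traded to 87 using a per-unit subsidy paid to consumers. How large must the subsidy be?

Required subsidy s = 6 per unit

At x = 87, from the demand curve buyers pay Pb = 135.5 − 0.5·87 = 92; from the supply curve sellers need Ps = 54.5 + 0.5·87 = 98.
The subsidy must fill the gap: s = Ps − Pb = 98 − 92 = 6.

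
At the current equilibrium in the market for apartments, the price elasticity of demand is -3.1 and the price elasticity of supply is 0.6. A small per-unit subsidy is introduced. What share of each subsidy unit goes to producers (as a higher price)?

Producer share = 31/37

For a small subsidy around the equilibrium, the benefit split depends on the relative slopes, which at a point are proportional to the elasticities.
Buyer share = εs/(εs + |εd|) = 0.6/(0.6 + 3.1) = 6/37; seller share = |εd|/(εs + |εd|) = 31/37.
So producers capture 31/37 of the subsidy.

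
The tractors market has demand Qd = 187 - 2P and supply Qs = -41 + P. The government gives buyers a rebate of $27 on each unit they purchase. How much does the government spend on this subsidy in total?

Government cost = $1431

Pre-subsidy: 187 - 2P = -41 + P gives P* = 76, Q* = 35.
With the rebate, buyers effectively pay Pb = Ps − 27, where Ps is the price sellers receive.
Demand in terms of Ps becomes Qd = 187 − 2(Ps − 27) = 241 - 2Ps. Setting this equal to supply: 241 - 2Ps = -41 + Ps, so Ps = 94.
Buyers pay Pb = 94 − 27 = 67; Q' = -41 + 1·94 = 53.
Government outlay = subsidy × quantity = 27 × 53 = 1431.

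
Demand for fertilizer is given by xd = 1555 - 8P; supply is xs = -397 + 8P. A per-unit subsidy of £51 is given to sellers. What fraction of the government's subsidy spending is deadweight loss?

DWL / government spending = 34/261

Pre-subsidy: 1555 - 8P = -397 + 8P gives P* = 122, x* = 579.
With the subsidy, sellers receive Ps = Pb + 51 for each unit, where Pb is the price buyers pay.
Supply in terms of Pb becomes xs = -397 + 8(Pb + 51) = 11 + 8Pb. Setting this equal to demand: 1555 - 8Pb = 11 + 8Pb, so Pb = 96.5.
Sellers receive Ps = 96.5 + 51 = 147.5; x' = 1555 − 8·96.5 = 783.
ΔCS = ½(579 + 783)(122 − 96.5) = 17365.5; ΔPS = ½(579 + 783)(147.5 − 122) = 17365.5.
Government spending = 51 × 783 = 39933.
DWL = ½ × 51 × (783 − 579) = 5202; fraction = 5202 / 39933 = 34/261.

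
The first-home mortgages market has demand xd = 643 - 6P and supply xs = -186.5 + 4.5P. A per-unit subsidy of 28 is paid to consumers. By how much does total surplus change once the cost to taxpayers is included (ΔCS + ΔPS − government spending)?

Pre-subsidy: 643 - 6P = -186.5 + 4.5P gives P* = 79, x* = 169.
With the rebate, buyers effectively pay Pb = Ps − 28, where Ps is the price sellers receive.
Demand in terms of Ps becomes xd = 643 − 6(Ps − 28) = 811 - 6Ps. Setting this equal to supply: 811 - 6Ps = -186.5 + 4.5Ps, so Ps = 95.
Buyers pay Pb = 95 − 28 = 67; x' = -186.5 + 4.5·95 = 241.
ΔCS = ½(169 + 241)(79 − 67) = 2460; ΔPS = ½(169 + 241)(95 − 79) = 3280.
Government spending = 28 × 241 = 6748.
Net change = 2460 + 3280 − 6748 = -1008. The loss equals the DWL triangle ½·28·72.

Net change in total surplus = -1008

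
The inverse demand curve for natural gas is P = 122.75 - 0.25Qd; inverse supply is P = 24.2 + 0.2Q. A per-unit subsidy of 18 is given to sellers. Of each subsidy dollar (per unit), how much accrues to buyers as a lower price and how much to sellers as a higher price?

Pre-subsidy: 122.75 - 0.25Q = 24.2 + 0.2Q gives Q* = 219 and P* = 68.
With the subsidy, sellers receive Ps = Pb + 18 for each unit, where Pb is the price buyers pay.
On the curves, Pb = 122.75 - 0.25Q and Ps = 24.2 + 0.2Q; the wedge Ps − Pb = 18 gives 24.2 + 0.2Q − (122.75 - 0.25Q) = 18, so Q' = 259.
Then Pb = 122.75 − 0.25·259 = 58 and Ps = 24.2 + 0.2·259 = 76.
Buyers' price falls by P* − Pb = 68 − 58 = 10; sellers' price rises by Ps − P* = 76 − 68 = 8.

Buyers gain 10 per unit; sellers gain 8 per unit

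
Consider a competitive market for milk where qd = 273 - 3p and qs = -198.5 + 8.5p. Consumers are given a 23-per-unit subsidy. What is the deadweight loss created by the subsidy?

Pre-subsidy: 273 - 3p = -198.5 + 8.5p gives p* = 41, q* = 150.
With the rebate, buyers effectively pay pb = ps − 23, where ps is the price sellers receive.
Demand in terms of ps becomes qd = 273 − 3(ps − 23) = 342 - 3ps. Setting this equal to supply: 342 - 3ps = -198.5 + 8.5ps, so ps = 47.
Buyers pay pb = 47 − 23 = 24; q' = -198.5 + 8.5·47 = 201.
The subsidy expands output by 201 − 150 = 51 past the efficient level; on those units the gap between marginal cost and willingness to pay runs from 0 up to 23.
DWL = ½ × 23 × 51 = 586.5.

Deadweight loss = 586.5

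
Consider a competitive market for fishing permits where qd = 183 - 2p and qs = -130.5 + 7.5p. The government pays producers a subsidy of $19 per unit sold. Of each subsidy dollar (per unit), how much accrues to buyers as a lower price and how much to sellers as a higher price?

Pre-subsidy: 183 - 2p = -130.5 + 7.5p gives p* = 33, q* = 117.
With the subsidy, sellers receive ps = pb + 19 for each unit, where pb is the price buyers pay.
Supply in terms of pb becomes qs = -130.5 + 7.5(pb + 19) = 12 + 7.5pb. Setting this equal to demand: 183 - 2pb = 12 + 7.5pb, so pb = 18.
Sellers receive ps = 18 + 19 = 37; q' = 183 − 2·18 = 147.
Buyers' price falls by p* − pb = 33 − 18 = 15; sellers' price rises by ps − p* = 37 − 33 = 4.

Buyers gain $15 per unit; sellers gain $4 per unit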